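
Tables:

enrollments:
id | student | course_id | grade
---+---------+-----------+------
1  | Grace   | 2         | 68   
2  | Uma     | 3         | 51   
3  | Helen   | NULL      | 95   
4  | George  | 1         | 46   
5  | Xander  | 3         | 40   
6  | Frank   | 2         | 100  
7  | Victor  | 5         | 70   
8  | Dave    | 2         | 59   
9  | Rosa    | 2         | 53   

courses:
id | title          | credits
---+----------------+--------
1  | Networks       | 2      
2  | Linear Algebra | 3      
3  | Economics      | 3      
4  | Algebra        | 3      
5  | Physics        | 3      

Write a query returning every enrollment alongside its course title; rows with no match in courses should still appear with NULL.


LEFT JOIN keeps every row from enrollments (the left table); where course_id has no match in courses, the course columns become NULL. Walk through each enrollment:
  - enrollment 1 (Grace): course_id=2 -> matches Linear Algebra
  - enrollment 2 (Uma): course_id=3 -> matches Economics
  - enrollment 3 (Helen): course_id=NULL, no match -> kept with NULL
  - enrollment 4 (George): course_id=1 -> matches Networks
  - enrollment 5 (Xander): course_id=3 -> matches Economics
  - enrollment 6 (Frank): course_id=2 -> matches Linear Algebra
  - enrollment 7 (Victor): course_id=5 -> matches Physics
  - enrollment 8 (Dave): course_id=2 -> matches Linear Algebra
  - enrollment 9 (Rosa): course_id=2 -> matches Linear Algebra
All 9 rows appear; 1 has NULL course.

SQL:
SELECT a.student, b.title AS course
FROM enrollments a
LEFT JOIN courses b ON a.course_id = b.id

Result:
student | course        
--------+---------------
Grace   | Linear Algebra
Uma     | Economics     
Helen   | NULL          
George  | Networks      
Xander  | Economics     
Frank   | Linear Algebra
Victor  | Physics       
Dave    | Linear Algebra
Rosa    | Linear Algebra


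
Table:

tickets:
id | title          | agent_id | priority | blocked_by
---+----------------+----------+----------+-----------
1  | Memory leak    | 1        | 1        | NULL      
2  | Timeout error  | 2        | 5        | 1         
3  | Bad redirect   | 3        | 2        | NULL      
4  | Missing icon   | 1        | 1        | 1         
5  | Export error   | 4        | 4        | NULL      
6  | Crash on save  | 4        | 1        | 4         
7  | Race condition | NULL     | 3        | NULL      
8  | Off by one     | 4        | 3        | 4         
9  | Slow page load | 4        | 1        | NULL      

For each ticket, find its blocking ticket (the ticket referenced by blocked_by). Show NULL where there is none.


This is a self-join: tickets is joined to a second copy of itself, matching each row's blocked_by to another row's id. Use LEFT JOIN so rows with blocked_by=NULL are kept.
  - ticket 1 (Memory leak): blocked_by=NULL -> NULL
  - ticket 2 (Timeout error): blocked_by=1 -> Memory leak
  - ticket 3 (Bad redirect): blocked_by=NULL -> NULL
  - ticket 4 (Missing icon): blocked_by=1 -> Memory leak
  - ticket 5 (Export error): blocked_by=NULL -> NULL
  - ticket 6 (Crash on save): blocked_by=4 -> Missing icon
  - ticket 7 (Race condition): blocked_by=NULL -> NULL
  - ticket 8 (Off by one): blocked_by=4 -> Missing icon
  - ticket 9 (Slow page load): blocked_by=NULL -> NULL

SQL:
SELECT a.title AS item, b.title AS blocked_by
FROM tickets a
LEFT JOIN tickets b ON a.blocked_by = b.id

Result:
item           | blocked_by  
---------------+-------------
Memory leak    | NULL        
Timeout error  | Memory leak 
Bad redirect   | NULL        
Missing icon   | Memory leak 
Export error   | NULL        
Crash on save  | Missing icon
Race condition | NULL        
Off by one     | Missing icon
Slow page load | NULL        


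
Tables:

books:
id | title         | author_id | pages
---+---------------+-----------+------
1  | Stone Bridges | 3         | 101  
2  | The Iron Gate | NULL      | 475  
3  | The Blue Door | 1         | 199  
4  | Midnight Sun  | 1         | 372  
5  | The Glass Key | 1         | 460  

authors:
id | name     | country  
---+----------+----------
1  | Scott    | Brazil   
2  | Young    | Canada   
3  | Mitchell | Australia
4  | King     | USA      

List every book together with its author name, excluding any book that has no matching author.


INNER JOIN keeps only books rows whose author_id matches an id in authors. Walk through each book:
  - book 1 (Stone Bridges): author_id=3 -> matches Mitchell
  - book 2 (The Iron Gate): author_id=NULL, no match -> dropped
  - book 3 (The Blue Door): author_id=1 -> matches Scott
  - book 4 (Midnight Sun): author_id=1 -> matches Scott
  - book 5 (The Glass Key): author_id=1 -> matches Scott
So 1 of 5 rows is dropped.

SQL:
SELECT a.title, b.name AS author
FROM books a
INNER JOIN authors b ON a.author_id = b.id

Result:
title         | author  
--------------+---------
Stone Bridges | Mitchell
The Blue Door | Scott   
Midnight Sun  | Scott   
The Glass Key | Scott   


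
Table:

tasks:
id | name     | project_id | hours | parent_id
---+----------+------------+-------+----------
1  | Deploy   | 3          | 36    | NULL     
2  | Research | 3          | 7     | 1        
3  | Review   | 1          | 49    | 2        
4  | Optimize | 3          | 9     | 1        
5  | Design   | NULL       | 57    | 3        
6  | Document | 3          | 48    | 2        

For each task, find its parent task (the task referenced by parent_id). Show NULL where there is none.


This is a self-join: tasks is joined to a second copy of itself, matching each row's parent_id to another row's id. Use LEFT JOIN so rows with parent_id=NULL are kept.
  - task 1 (Deploy): parent_id=NULL -> NULL
  - task 2 (Research): parent_id=1 -> Deploy
  - task 3 (Review): parent_id=2 -> Research
  - task 4 (Optimize): parent_id=1 -> Deploy
  - task 5 (Design): parent_id=3 -> Review
  - task 6 (Document): parent_id=2 -> Research

SQL:
SELECT a.name AS item, b.name AS parent
FROM tasks a
LEFT JOIN tasks b ON a.parent_id = b.id

Result:
item     | parent  
---------+---------
Deploy   | NULL    
Research | Deploy  
Review   | Research
Optimize | Deploy  
Design   | Review  
Document | Research


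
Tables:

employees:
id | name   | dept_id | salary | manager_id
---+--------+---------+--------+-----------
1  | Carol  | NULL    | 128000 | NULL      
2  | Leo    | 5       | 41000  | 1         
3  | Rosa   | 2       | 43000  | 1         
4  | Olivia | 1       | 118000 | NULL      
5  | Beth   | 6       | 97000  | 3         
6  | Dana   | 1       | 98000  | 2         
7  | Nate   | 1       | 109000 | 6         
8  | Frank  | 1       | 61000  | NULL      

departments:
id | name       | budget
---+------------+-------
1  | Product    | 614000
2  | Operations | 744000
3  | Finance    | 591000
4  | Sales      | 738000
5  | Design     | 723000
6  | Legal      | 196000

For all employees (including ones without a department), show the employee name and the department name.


LEFT JOIN keeps every row from employees (the left table); where dept_id has no match in departments, the department columns become NULL. Walk through each employee:
  - employee 1 (Carol): dept_id=NULL, no match -> kept with NULL
  - employee 2 (Leo): dept_id=5 -> matches Design
  - employee 3 (Rosa): dept_id=2 -> matches Operations
  - employee 4 (Olivia): dept_id=1 -> matches Product
  - employee 5 (Beth): dept_id=6 -> matches Legal
  - employee 6 (Dana): dept_id=1 -> matches Product
  - employee 7 (Nate): dept_id=1 -> matches Product
  - employee 8 (Frank): dept_id=1 -> matches Product
All 8 rows appear; 1 has NULL department.

SQL:
SELECT a.name, b.name AS department
FROM employees a
LEFT JOIN departments b ON a.dept_id = b.id

Result:
name   | department
-------+-----------
Carol  | NULL      
Leo    | Design    
Rosa   | Operations
Olivia | Product   
Beth   | Legal     
Dana   | Product   
Nate   | Product   
Frank  | Product   


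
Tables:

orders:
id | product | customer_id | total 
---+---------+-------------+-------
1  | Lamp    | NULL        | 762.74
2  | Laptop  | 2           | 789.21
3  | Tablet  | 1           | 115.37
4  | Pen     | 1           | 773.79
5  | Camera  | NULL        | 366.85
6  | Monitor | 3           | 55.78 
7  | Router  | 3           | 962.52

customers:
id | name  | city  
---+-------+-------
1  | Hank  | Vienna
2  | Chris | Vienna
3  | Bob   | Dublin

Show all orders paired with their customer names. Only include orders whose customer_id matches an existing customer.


INNER JOIN keeps only orders rows whose customer_id matches an id in customers. Walk through each order:
  - order 1 (Lamp): customer_id=NULL, no match -> dropped
  - order 2 (Laptop): customer_id=2 -> matches Chris
  - order 3 (Tablet): customer_id=1 -> matches Hank
  - order 4 (Pen): customer_id=1 -> matches Hank
  - order 5 (Camera): customer_id=NULL, no match -> dropped
  - order 6 (Monitor): customer_id=3 -> matches Bob
  - order 7 (Router): customer_id=3 -> matches Bob
So 2 of 7 rows are dropped.

SQL:
SELECT a.product, b.name AS customer
FROM orders a
INNER JOIN customers b ON a.customer_id = b.id

Result:
product | customer
--------+---------
Laptop  | Chris   
Tablet  | Hank    
Pen     | Hank    
Monitor | Bob     
Router  | Bob     


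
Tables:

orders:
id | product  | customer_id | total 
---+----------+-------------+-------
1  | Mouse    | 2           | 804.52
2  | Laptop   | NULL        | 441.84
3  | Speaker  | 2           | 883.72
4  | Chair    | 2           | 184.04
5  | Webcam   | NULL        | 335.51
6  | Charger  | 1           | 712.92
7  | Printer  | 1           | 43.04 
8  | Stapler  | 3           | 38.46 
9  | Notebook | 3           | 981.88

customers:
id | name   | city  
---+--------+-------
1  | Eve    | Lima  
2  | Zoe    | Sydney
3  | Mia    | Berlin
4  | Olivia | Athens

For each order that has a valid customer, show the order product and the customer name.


INNER JOIN keeps only orders rows whose customer_id matches an id in customers. Walk through each order:
  - order 1 (Mouse): customer_id=2 -> matches Zoe
  - order 2 (Laptop): customer_id=NULL, no match -> dropped
  - order 3 (Speaker): customer_id=2 -> matches Zoe
  - order 4 (Chair): customer_id=2 -> matches Zoe
  - order 5 (Webcam): customer_id=NULL, no match -> dropped
  - order 6 (Charger): customer_id=1 -> matches Eve
  - order 7 (Printer): customer_id=1 -> matches Eve
  - order 8 (Stapler): customer_id=3 -> matches Mia
  - order 9 (Notebook): customer_id=3 -> matches Mia
So 2 of 9 rows are dropped.

SQL:
SELECT a.product, b.name AS customer
FROM orders a
INNER JOIN customers b ON a.customer_id = b.id

Result:
product  | customer
---------+---------
Mouse    | Zoe     
Speaker  | Zoe     
Chair    | Zoe     
Charger  | Eve     
Printer  | Eve     
Stapler  | Mia     
Notebook | Mia     


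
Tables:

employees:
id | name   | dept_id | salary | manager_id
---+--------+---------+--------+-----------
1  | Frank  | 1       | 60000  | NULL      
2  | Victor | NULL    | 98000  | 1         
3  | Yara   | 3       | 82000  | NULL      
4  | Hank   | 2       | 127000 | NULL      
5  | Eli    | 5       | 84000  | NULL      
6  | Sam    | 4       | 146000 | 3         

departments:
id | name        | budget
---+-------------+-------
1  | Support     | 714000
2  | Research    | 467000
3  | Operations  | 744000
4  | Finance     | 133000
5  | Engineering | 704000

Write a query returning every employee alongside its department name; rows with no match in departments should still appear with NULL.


LEFT JOIN keeps every row from employees (the left table); where dept_id has no match in departments, the department columns become NULL. Walk through each employee:
  - employee 1 (Frank): dept_id=1 -> matches Support
  - employee 2 (Victor): dept_id=NULL, no match -> kept with NULL
  - employee 3 (Yara): dept_id=3 -> matches Operations
  - employee 4 (Hank): dept_id=2 -> matches Research
  - employee 5 (Eli): dept_id=5 -> matches Engineering
  - employee 6 (Sam): dept_id=4 -> matches Finance
All 6 rows appear; 1 has NULL department.

SQL:
SELECT a.name, b.name AS department
FROM employees a
LEFT JOIN departments b ON a.dept_id = b.id

Result:
name   | department 
-------+------------
Frank  | Support    
Victor | NULL       
Yara   | Operations 
Hank   | Research   
Eli    | Engineering
Sam    | Finance    


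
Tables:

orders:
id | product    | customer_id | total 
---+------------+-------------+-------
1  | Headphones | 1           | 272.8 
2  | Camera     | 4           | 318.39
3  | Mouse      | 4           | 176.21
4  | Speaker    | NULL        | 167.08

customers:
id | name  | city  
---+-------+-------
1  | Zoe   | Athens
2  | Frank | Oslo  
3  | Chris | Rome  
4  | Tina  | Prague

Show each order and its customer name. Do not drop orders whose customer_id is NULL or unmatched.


LEFT JOIN keeps every row from orders (the left table); where customer_id has no match in customers, the customer columns become NULL. Walk through each order:
  - order 1 (Headphones): customer_id=1 -> matches Zoe
  - order 2 (Camera): customer_id=4 -> matches Tina
  - order 3 (Mouse): customer_id=4 -> matches Tina
  - order 4 (Speaker): customer_id=NULL, no match -> kept with NULL
All 4 rows appear; 1 has NULL customer.

SQL:
SELECT a.product, b.name AS customer
FROM orders a
LEFT JOIN customers b ON a.customer_id = b.id

Result:
product    | customer
-----------+---------
Headphones | Zoe     
Camera     | Tina    
Mouse      | Tina    
Speaker    | NULL    


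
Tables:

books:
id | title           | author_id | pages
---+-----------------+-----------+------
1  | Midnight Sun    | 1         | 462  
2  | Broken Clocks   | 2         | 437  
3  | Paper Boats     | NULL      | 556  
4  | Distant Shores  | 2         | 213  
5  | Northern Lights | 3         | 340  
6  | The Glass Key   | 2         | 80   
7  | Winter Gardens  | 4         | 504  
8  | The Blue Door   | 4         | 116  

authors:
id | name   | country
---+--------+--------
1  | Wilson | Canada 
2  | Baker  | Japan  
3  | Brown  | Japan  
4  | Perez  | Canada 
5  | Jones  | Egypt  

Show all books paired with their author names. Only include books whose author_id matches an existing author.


INNER JOIN keeps only books rows whose author_id matches an id in authors. Walk through each book:
  - book 1 (Midnight Sun): author_id=1 -> matches Wilson
  - book 2 (Broken Clocks): author_id=2 -> matches Baker
  - book 3 (Paper Boats): author_id=NULL, no match -> dropped
  - book 4 (Distant Shores): author_id=2 -> matches Baker
  - book 5 (Northern Lights): author_id=3 -> matches Brown
  - book 6 (The Glass Key): author_id=2 -> matches Baker
  - book 7 (Winter Gardens): author_id=4 -> matches Perez
  - book 8 (The Blue Door): author_id=4 -> matches Perez
So 1 of 8 rows is dropped.

SQL:
SELECT a.title, b.name AS author
FROM books a
INNER JOIN authors b ON a.author_id = b.id

Result:
title           | author
----------------+-------
Midnight Sun    | Wilson
Broken Clocks   | Baker 
Distant Shores  | Baker 
Northern Lights | Brown 
The Glass Key   | Baker 
Winter Gardens  | Perez 
The Blue Door   | Perez 


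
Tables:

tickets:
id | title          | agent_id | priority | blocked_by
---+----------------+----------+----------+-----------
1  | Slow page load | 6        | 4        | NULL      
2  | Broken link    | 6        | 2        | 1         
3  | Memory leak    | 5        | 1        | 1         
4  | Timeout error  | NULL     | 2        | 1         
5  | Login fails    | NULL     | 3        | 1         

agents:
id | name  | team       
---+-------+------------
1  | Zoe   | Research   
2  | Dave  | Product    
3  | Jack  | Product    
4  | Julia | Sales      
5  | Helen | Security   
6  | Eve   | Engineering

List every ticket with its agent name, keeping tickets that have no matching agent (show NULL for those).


LEFT JOIN keeps every row from tickets (the left table); where agent_id has no match in agents, the agent columns become NULL. Walk through each ticket:
  - ticket 1 (Slow page load): agent_id=6 -> matches Eve
  - ticket 2 (Broken link): agent_id=6 -> matches Eve
  - ticket 3 (Memory leak): agent_id=5 -> matches Helen
  - ticket 4 (Timeout error): agent_id=NULL, no match -> kept with NULL
  - ticket 5 (Login fails): agent_id=NULL, no match -> kept with NULL
All 5 rows appear; 2 have NULL agent.

SQL:
SELECT a.title, b.name AS agent
FROM tickets a
LEFT JOIN agents b ON a.agent_id = b.id

Result:
title          | agent
---------------+------
Slow page load | Eve  
Broken link    | Eve  
Memory leak    | Helen
Timeout error  | NULL 
Login fails    | NULL 


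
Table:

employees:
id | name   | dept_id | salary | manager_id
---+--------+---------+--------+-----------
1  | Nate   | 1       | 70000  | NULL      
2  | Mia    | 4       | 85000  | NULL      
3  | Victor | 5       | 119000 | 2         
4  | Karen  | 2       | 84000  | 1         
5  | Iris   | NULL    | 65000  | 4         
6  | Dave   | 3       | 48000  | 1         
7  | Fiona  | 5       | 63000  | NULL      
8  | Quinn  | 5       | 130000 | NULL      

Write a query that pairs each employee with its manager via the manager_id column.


This is a self-join: employees is joined to a second copy of itself, matching each row's manager_id to another row's id. Use LEFT JOIN so rows with manager_id=NULL are kept.
  - employee 1 (Nate): manager_id=NULL -> NULL
  - employee 2 (Mia): manager_id=NULL -> NULL
  - employee 3 (Victor): manager_id=2 -> Mia
  - employee 4 (Karen): manager_id=1 -> Nate
  - employee 5 (Iris): manager_id=4 -> Karen
  - employee 6 (Dave): manager_id=1 -> Nate
  - employee 7 (Fiona): manager_id=NULL -> NULL
  - employee 8 (Quinn): manager_id=NULL -> NULL

SQL:
SELECT a.name AS item, b.name AS manager
FROM employees a
LEFT JOIN employees b ON a.manager_id = b.id

Result:
item   | manager
-------+--------
Nate   | NULL   
Mia    | NULL   
Victor | Mia    
Karen  | Nate   
Iris   | Karen  
Dave   | Nate   
Fiona  | NULL   
Quinn  | NULL   


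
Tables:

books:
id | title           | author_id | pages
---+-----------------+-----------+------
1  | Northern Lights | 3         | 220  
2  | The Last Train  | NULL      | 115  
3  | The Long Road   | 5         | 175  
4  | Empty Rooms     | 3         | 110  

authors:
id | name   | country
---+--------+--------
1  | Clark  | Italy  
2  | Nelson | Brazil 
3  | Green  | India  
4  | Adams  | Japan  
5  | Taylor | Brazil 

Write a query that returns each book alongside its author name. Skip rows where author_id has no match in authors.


INNER JOIN keeps only books rows whose author_id matches an id in authors. Walk through each book:
  - book 1 (Northern Lights): author_id=3 -> matches Green
  - book 2 (The Last Train): author_id=NULL, no match -> dropped
  - book 3 (The Long Road): author_id=5 -> matches Taylor
  - book 4 (Empty Rooms): author_id=3 -> matches Green
So 1 of 4 rows is dropped.

SQL:
SELECT a.title, b.name AS author
FROM books a
INNER JOIN authors b ON a.author_id = b.id

Result:
title           | author
----------------+-------
Northern Lights | Green 
The Long Road   | Taylor
Empty Rooms     | Green 


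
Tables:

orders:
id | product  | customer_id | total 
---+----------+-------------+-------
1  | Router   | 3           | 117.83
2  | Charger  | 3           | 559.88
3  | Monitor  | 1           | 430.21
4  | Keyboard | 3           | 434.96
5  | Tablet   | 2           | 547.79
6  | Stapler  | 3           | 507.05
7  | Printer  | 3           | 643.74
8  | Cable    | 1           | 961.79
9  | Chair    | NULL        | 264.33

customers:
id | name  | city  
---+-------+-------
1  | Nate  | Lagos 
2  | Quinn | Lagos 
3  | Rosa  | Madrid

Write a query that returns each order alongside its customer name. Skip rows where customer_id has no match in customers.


INNER JOIN keeps only orders rows whose customer_id matches an id in customers. Walk through each order:
  - order 1 (Router): customer_id=3 -> matches Rosa
  - order 2 (Charger): customer_id=3 -> matches Rosa
  - order 3 (Monitor): customer_id=1 -> matches Nate
  - order 4 (Keyboard): customer_id=3 -> matches Rosa
  - order 5 (Tablet): customer_id=2 -> matches Quinn
  - order 6 (Stapler): customer_id=3 -> matches Rosa
  - order 7 (Printer): customer_id=3 -> matches Rosa
  - order 8 (Cable): customer_id=1 -> matches Nate
  - order 9 (Chair): customer_id=NULL, no match -> dropped
So 1 of 9 rows is dropped.

SQL:
SELECT a.product, b.name AS customer
FROM orders a
INNER JOIN customers b ON a.customer_id = b.id

Result:
product  | customer
---------+---------
Router   | Rosa    
Charger  | Rosa    
Monitor  | Nate    
Keyboard | Rosa    
Tablet   | Quinn   
Stapler  | Rosa    
Printer  | Rosa    
Cable    | Nate    


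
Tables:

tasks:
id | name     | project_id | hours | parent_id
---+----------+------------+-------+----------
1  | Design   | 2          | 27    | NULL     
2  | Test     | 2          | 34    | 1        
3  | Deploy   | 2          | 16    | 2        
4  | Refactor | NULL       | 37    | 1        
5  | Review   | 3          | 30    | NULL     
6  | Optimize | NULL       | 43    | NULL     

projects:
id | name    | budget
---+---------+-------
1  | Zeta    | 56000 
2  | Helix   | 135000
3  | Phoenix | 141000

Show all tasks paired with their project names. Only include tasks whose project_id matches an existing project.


INNER JOIN keeps only tasks rows whose project_id matches an id in projects. Walk through each task:
  - task 1 (Design): project_id=2 -> matches Helix
  - task 2 (Test): project_id=2 -> matches Helix
  - task 3 (Deploy): project_id=2 -> matches Helix
  - task 4 (Refactor): project_id=NULL, no match -> dropped
  - task 5 (Review): project_id=3 -> matches Phoenix
  - task 6 (Optimize): project_id=NULL, no match -> dropped
So 2 of 6 rows are dropped.

SQL:
SELECT a.name, b.name AS project
FROM tasks a
INNER JOIN projects b ON a.project_id = b.id

Result:
name   | project
-------+--------
Design | Helix  
Test   | Helix  
Deploy | Helix  
Review | Phoenix


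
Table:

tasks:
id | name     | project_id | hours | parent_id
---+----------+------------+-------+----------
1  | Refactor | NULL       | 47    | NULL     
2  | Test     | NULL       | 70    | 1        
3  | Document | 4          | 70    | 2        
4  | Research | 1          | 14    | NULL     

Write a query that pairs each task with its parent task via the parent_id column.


This is a self-join: tasks is joined to a second copy of itself, matching each row's parent_id to another row's id. Use LEFT JOIN so rows with parent_id=NULL are kept.
  - task 1 (Refactor): parent_id=NULL -> NULL
  - task 2 (Test): parent_id=1 -> Refactor
  - task 3 (Document): parent_id=2 -> Test
  - task 4 (Research): parent_id=NULL -> NULL

SQL:
SELECT a.name AS item, b.name AS parent
FROM tasks a
LEFT JOIN tasks b ON a.parent_id = b.id

Result:
item     | parent  
---------+---------
Refactor | NULL    
Test     | Refactor
Document | Test    
Research | NULL    


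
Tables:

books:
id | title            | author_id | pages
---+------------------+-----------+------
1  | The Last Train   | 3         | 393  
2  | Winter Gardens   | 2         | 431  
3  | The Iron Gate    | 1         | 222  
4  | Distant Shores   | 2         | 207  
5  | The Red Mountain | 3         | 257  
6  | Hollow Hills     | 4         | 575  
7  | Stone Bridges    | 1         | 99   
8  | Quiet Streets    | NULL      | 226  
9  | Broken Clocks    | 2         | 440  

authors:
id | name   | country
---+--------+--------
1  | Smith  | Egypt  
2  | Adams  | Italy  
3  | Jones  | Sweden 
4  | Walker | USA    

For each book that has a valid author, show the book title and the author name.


INNER JOIN keeps only books rows whose author_id matches an id in authors. Walk through each book:
  - book 1 (The Last Train): author_id=3 -> matches Jones
  - book 2 (Winter Gardens): author_id=2 -> matches Adams
  - book 3 (The Iron Gate): author_id=1 -> matches Smith
  - book 4 (Distant Shores): author_id=2 -> matches Adams
  - book 5 (The Red Mountain): author_id=3 -> matches Jones
  - book 6 (Hollow Hills): author_id=4 -> matches Walker
  - book 7 (Stone Bridges): author_id=1 -> matches Smith
  - book 8 (Quiet Streets): author_id=NULL, no match -> dropped
  - book 9 (Broken Clocks): author_id=2 -> matches Adams
So 1 of 9 rows is dropped.

SQL:
SELECT a.title, b.name AS author
FROM books a
INNER JOIN authors b ON a.author_id = b.id

Result:
title            | author
-----------------+-------
The Last Train   | Jones 
Winter Gardens   | Adams 
The Iron Gate    | Smith 
Distant Shores   | Adams 
The Red Mountain | Jones 
Hollow Hills     | Walker
Stone Bridges    | Smith 
Broken Clocks    | Adams 


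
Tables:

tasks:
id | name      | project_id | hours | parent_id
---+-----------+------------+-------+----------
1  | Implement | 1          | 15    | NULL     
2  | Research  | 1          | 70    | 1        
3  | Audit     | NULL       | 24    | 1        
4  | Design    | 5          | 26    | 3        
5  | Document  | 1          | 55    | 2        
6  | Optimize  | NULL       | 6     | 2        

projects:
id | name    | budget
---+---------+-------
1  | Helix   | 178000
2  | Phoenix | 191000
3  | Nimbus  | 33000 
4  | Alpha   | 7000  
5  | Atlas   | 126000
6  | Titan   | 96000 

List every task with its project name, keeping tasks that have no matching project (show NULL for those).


LEFT JOIN keeps every row from tasks (the left table); where project_id has no match in projects, the project columns become NULL. Walk through each task:
  - task 1 (Implement): project_id=1 -> matches Helix
  - task 2 (Research): project_id=1 -> matches Helix
  - task 3 (Audit): project_id=NULL, no match -> kept with NULL
  - task 4 (Design): project_id=5 -> matches Atlas
  - task 5 (Document): project_id=1 -> matches Helix
  - task 6 (Optimize): project_id=NULL, no match -> kept with NULL
All 6 rows appear; 2 have NULL project.

SQL:
SELECT a.name, b.name AS project
FROM tasks a
LEFT JOIN projects b ON a.project_id = b.id

Result:
name      | project
----------+--------
Implement | Helix  
Research  | Helix  
Audit     | NULL   
Design    | Atlas  
Document  | Helix  
Optimize  | NULL   


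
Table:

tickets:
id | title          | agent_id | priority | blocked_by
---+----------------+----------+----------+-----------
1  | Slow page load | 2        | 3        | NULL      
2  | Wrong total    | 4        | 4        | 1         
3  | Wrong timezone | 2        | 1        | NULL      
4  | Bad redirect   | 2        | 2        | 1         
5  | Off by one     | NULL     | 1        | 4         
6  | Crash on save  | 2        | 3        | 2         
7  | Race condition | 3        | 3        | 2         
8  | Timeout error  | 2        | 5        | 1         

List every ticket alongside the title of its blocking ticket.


This is a self-join: tickets is joined to a second copy of itself, matching each row's blocked_by to another row's id. Use LEFT JOIN so rows with blocked_by=NULL are kept.
  - ticket 1 (Slow page load): blocked_by=NULL -> NULL
  - ticket 2 (Wrong total): blocked_by=1 -> Slow page load
  - ticket 3 (Wrong timezone): blocked_by=NULL -> NULL
  - ticket 4 (Bad redirect): blocked_by=1 -> Slow page load
  - ticket 5 (Off by one): blocked_by=4 -> Bad redirect
  - ticket 6 (Crash on save): blocked_by=2 -> Wrong total
  - ticket 7 (Race condition): blocked_by=2 -> Wrong total
  - ticket 8 (Timeout error): blocked_by=1 -> Slow page load

SQL:
SELECT a.title AS item, b.title AS blocked_by
FROM tickets a
LEFT JOIN tickets b ON a.blocked_by = b.id

Result:
item           | blocked_by    
---------------+---------------
Slow page load | NULL          
Wrong total    | Slow page load
Wrong timezone | NULL          
Bad redirect   | Slow page load
Off by one     | Bad redirect  
Crash on save  | Wrong total   
Race condition | Wrong total   
Timeout error  | Slow page load


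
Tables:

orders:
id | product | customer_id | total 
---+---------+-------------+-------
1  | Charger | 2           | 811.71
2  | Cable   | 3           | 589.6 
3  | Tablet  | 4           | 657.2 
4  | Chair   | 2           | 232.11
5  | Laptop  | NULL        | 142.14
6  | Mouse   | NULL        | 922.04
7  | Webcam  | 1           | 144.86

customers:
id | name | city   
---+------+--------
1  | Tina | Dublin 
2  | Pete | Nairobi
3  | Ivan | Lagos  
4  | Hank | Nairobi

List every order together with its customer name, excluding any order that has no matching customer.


INNER JOIN keeps only orders rows whose customer_id matches an id in customers. Walk through each order:
  - order 1 (Charger): customer_id=2 -> matches Pete
  - order 2 (Cable): customer_id=3 -> matches Ivan
  - order 3 (Tablet): customer_id=4 -> matches Hank
  - order 4 (Chair): customer_id=2 -> matches Pete
  - order 5 (Laptop): customer_id=NULL, no match -> dropped
  - order 6 (Mouse): customer_id=NULL, no match -> dropped
  - order 7 (Webcam): customer_id=1 -> matches Tina
So 2 of 7 rows are dropped.

SQL:
SELECT a.product, b.name AS customer
FROM orders a
INNER JOIN customers b ON a.customer_id = b.id

Result:
product | customer
--------+---------
Charger | Pete    
Cable   | Ivan    
Tablet  | Hank    
Chair   | Pete    
Webcam  | Tina    


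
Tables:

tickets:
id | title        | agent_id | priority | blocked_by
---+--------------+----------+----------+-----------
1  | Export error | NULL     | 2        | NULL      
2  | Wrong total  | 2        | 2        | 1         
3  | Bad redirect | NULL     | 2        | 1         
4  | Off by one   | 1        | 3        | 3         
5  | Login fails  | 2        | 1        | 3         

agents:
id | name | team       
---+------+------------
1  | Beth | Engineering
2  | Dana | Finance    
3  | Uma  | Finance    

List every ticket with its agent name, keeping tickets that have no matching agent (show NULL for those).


LEFT JOIN keeps every row from tickets (the left table); where agent_id has no match in agents, the agent columns become NULL. Walk through each ticket:
  - ticket 1 (Export error): agent_id=NULL, no match -> kept with NULL
  - ticket 2 (Wrong total): agent_id=2 -> matches Dana
  - ticket 3 (Bad redirect): agent_id=NULL, no match -> kept with NULL
  - ticket 4 (Off by one): agent_id=1 -> matches Beth
  - ticket 5 (Login fails): agent_id=2 -> matches Dana
All 5 rows appear; 2 have NULL agent.

SQL:
SELECT a.title, b.name AS agent
FROM tickets a
LEFT JOIN agents b ON a.agent_id = b.id

Result:
title        | agent
-------------+------
Export error | NULL 
Wrong total  | Dana 
Bad redirect | NULL 
Off by one   | Beth 
Login fails  | Dana 


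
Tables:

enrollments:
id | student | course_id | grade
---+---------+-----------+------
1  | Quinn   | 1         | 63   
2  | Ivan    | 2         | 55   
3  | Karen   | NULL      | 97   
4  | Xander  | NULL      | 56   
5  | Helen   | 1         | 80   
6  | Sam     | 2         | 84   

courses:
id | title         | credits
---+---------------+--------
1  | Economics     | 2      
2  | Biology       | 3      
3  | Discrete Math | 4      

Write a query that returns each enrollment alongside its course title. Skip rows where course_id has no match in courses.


INNER JOIN keeps only enrollments rows whose course_id matches an id in courses. Walk through each enrollment:
  - enrollment 1 (Quinn): course_id=1 -> matches Economics
  - enrollment 2 (Ivan): course_id=2 -> matches Biology
  - enrollment 3 (Karen): course_id=NULL, no match -> dropped
  - enrollment 4 (Xander): course_id=NULL, no match -> dropped
  - enrollment 5 (Helen): course_id=1 -> matches Economics
  - enrollment 6 (Sam): course_id=2 -> matches Biology
So 2 of 6 rows are dropped.

SQL:
SELECT a.student, b.title AS course
FROM enrollments a
INNER JOIN courses b ON a.course_id = b.id

Result:
student | course   
--------+----------
Quinn   | Economics
Ivan    | Biology  
Helen   | Economics
Sam     | Biology  


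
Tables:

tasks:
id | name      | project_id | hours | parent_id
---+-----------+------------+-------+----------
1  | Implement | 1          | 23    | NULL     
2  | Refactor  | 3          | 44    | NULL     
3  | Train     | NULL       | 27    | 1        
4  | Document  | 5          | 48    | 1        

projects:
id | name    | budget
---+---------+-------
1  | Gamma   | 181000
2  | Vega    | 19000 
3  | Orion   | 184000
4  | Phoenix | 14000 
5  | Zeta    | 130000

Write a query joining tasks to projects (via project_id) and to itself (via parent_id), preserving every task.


Two LEFT JOINs from the same base table tasks: one to projects via project_id, one to tasks itself via parent_id. Both are LEFT so every task is preserved.
Match against projects:
  - task 1 (Implement): project_id=1 -> matches Gamma
  - task 2 (Refactor): project_id=3 -> matches Orion
  - task 3 (Train): project_id=NULL, no match -> kept with NULL
  - task 4 (Document): project_id=5 -> matches Zeta
Match against tasks (self):
  - task 1 (Implement): parent_id=NULL -> NULL
  - task 2 (Refactor): parent_id=NULL -> NULL
  - task 3 (Train): parent_id=1 -> Implement
  - task 4 (Document): parent_id=1 -> Implement

SQL:
SELECT a.name, b.name AS project, c.name AS parent
FROM tasks a
LEFT JOIN projects b ON a.project_id = b.id
LEFT JOIN tasks c ON a.parent_id = c.id

Result:
name      | project | parent   
----------+---------+----------
Implement | Gamma   | NULL     
Refactor  | Orion   | NULL     
Train     | NULL    | Implement
Document  | Zeta    | Implement


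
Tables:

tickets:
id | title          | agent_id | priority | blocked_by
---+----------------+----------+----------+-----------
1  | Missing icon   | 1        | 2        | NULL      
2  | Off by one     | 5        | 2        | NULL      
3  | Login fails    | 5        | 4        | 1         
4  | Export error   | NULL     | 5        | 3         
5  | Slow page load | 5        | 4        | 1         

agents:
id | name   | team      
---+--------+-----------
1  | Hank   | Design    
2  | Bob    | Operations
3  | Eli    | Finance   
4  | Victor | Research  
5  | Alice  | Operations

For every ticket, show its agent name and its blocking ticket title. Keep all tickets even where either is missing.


Two LEFT JOINs from the same base table tickets: one to agents via agent_id, one to tickets itself via blocked_by. Both are LEFT so every ticket is preserved.
Match against agents:
  - ticket 1 (Missing icon): agent_id=1 -> matches Hank
  - ticket 2 (Off by one): agent_id=5 -> matches Alice
  - ticket 3 (Login fails): agent_id=5 -> matches Alice
  - ticket 4 (Export error): agent_id=NULL, no match -> kept with NULL
  - ticket 5 (Slow page load): agent_id=5 -> matches Alice
Match against tickets (self):
  - ticket 1 (Missing icon): blocked_by=NULL -> NULL
  - ticket 2 (Off by one): blocked_by=NULL -> NULL
  - ticket 3 (Login fails): blocked_by=1 -> Missing icon
  - ticket 4 (Export error): blocked_by=3 -> Login fails
  - ticket 5 (Slow page load): blocked_by=1 -> Missing icon

SQL:
SELECT a.title, b.name AS agent, c.title AS blocked_by
FROM tickets a
LEFT JOIN agents b ON a.agent_id = b.id
LEFT JOIN tickets c ON a.blocked_by = c.id

Result:
title          | agent | blocked_by  
---------------+-------+-------------
Missing icon   | Hank  | NULL        
Off by one     | Alice | NULL        
Login fails    | Alice | Missing icon
Export error   | NULL  | Login fails 
Slow page load | Alice | Missing icon


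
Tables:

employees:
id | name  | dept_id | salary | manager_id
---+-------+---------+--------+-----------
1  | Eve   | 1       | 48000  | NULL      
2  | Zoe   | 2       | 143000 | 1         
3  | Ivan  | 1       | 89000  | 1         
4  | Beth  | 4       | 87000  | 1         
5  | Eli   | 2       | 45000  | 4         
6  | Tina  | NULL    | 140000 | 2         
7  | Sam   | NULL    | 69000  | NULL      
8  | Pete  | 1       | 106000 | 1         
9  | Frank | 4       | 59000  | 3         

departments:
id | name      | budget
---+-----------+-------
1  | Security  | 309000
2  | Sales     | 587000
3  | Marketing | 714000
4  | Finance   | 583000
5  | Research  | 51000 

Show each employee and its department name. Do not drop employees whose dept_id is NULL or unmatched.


LEFT JOIN keeps every row from employees (the left table); where dept_id has no match in departments, the department columns become NULL. Walk through each employee:
  - employee 1 (Eve): dept_id=1 -> matches Security
  - employee 2 (Zoe): dept_id=2 -> matches Sales
  - employee 3 (Ivan): dept_id=1 -> matches Security
  - employee 4 (Beth): dept_id=4 -> matches Finance
  - employee 5 (Eli): dept_id=2 -> matches Sales
  - employee 6 (Tina): dept_id=NULL, no match -> kept with NULL
  - employee 7 (Sam): dept_id=NULL, no match -> kept with NULL
  - employee 8 (Pete): dept_id=1 -> matches Security
  - employee 9 (Frank): dept_id=4 -> matches Finance
All 9 rows appear; 2 have NULL department.

SQL:
SELECT a.name, b.name AS department
FROM employees a
LEFT JOIN departments b ON a.dept_id = b.id

Result:
name  | department
------+-----------
Eve   | Security  
Zoe   | Sales     
Ivan  | Security  
Beth  | Finance   
Eli   | Sales     
Tina  | NULL      
Sam   | NULL      
Pete  | Security  
Frank | Finance   


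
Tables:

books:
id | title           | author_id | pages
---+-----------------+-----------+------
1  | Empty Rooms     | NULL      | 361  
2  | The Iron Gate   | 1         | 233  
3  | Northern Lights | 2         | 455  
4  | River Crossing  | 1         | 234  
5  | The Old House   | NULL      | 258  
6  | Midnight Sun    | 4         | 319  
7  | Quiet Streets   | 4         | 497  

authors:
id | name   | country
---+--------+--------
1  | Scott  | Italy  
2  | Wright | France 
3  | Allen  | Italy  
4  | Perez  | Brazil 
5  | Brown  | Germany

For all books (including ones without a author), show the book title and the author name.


LEFT JOIN keeps every row from books (the left table); where author_id has no match in authors, the author columns become NULL. Walk through each book:
  - book 1 (Empty Rooms): author_id=NULL, no match -> kept with NULL
  - book 2 (The Iron Gate): author_id=1 -> matches Scott
  - book 3 (Northern Lights): author_id=2 -> matches Wright
  - book 4 (River Crossing): author_id=1 -> matches Scott
  - book 5 (The Old House): author_id=NULL, no match -> kept with NULL
  - book 6 (Midnight Sun): author_id=4 -> matches Perez
  - book 7 (Quiet Streets): author_id=4 -> matches Perez
All 7 rows appear; 2 have NULL author.

SQL:
SELECT a.title, b.name AS author
FROM books a
LEFT JOIN authors b ON a.author_id = b.id

Result:
title           | author
----------------+-------
Empty Rooms     | NULL  
The Iron Gate   | Scott 
Northern Lights | Wright
River Crossing  | Scott 
The Old House   | NULL  
Midnight Sun    | Perez 
Quiet Streets   | Perez 


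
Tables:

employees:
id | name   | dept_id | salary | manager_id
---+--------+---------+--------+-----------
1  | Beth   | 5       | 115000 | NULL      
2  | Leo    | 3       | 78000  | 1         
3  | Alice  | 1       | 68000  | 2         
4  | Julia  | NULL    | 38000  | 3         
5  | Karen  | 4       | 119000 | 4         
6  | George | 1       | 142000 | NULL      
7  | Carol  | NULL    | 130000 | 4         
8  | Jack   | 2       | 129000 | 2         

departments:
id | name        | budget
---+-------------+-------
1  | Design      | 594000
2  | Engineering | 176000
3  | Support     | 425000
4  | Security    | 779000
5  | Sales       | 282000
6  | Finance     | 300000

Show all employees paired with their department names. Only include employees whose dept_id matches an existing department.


INNER JOIN keeps only employees rows whose dept_id matches an id in departments. Walk through each employee:
  - employee 1 (Beth): dept_id=5 -> matches Sales
  - employee 2 (Leo): dept_id=3 -> matches Support
  - employee 3 (Alice): dept_id=1 -> matches Design
  - employee 4 (Julia): dept_id=NULL, no match -> dropped
  - employee 5 (Karen): dept_id=4 -> matches Security
  - employee 6 (George): dept_id=1 -> matches Design
  - employee 7 (Carol): dept_id=NULL, no match -> dropped
  - employee 8 (Jack): dept_id=2 -> matches Engineering
So 2 of 8 rows are dropped.

SQL:
SELECT a.name, b.name AS department
FROM employees a
INNER JOIN departments b ON a.dept_id = b.id

Result:
name   | department 
-------+------------
Beth   | Sales      
Leo    | Support    
Alice  | Design     
Karen  | Security   
George | Design     
Jack   | Engineering


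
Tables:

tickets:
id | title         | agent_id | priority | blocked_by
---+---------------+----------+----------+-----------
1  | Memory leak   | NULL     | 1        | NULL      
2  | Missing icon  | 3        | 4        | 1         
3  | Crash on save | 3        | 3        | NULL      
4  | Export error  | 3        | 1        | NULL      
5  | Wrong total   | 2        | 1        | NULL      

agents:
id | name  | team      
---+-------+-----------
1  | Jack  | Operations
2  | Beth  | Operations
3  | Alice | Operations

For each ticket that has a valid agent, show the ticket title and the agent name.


INNER JOIN keeps only tickets rows whose agent_id matches an id in agents. Walk through each ticket:
  - ticket 1 (Memory leak): agent_id=NULL, no match -> dropped
  - ticket 2 (Missing icon): agent_id=3 -> matches Alice
  - ticket 3 (Crash on save): agent_id=3 -> matches Alice
  - ticket 4 (Export error): agent_id=3 -> matches Alice
  - ticket 5 (Wrong total): agent_id=2 -> matches Beth
So 1 of 5 rows is dropped.

SQL:
SELECT a.title, b.name AS agent
FROM tickets a
INNER JOIN agents b ON a.agent_id = b.id

Result:
title         | agent
--------------+------
Missing icon  | Alice
Crash on save | Alice
Export error  | Alice
Wrong total   | Beth 
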